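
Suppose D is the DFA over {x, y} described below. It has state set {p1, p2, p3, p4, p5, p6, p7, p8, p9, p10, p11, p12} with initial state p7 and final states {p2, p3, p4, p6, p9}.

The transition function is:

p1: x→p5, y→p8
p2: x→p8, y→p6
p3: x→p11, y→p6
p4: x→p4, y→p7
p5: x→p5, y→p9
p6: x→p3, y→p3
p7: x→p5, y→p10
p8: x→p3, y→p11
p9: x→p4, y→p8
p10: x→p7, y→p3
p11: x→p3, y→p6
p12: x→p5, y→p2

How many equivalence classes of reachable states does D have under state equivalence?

First remove the unreachable states {p1,p2,p12}; 9 states remain.
P0 = {p3,p4,p6,p9} | {p5,p7,p8,p10,p11}.
On input x, block {p3,p4,p6,p9} splits into {p4,p6,p9} and {p3}.
On input x, block {p4,p6,p9} splits into {p4,p9} and {p6}.
Split {p5,p7,p8,p10,p11} by δ(·,x) → {p5,p7,p10} and {p8,p11}.
Split {p4,p9} by δ(·,y) → {p4} and {p9}.
Refine {p5,p7,p10} on symbol y: members go to different blocks, giving {p5} and {p7} and {p10}.
Refine {p8,p11} on symbol y: members go to different blocks, giving {p8} and {p11}.
No further refinement is possible. Final partition (9 blocks): {p4} | {p5} | {p3} | {p6} | {p8} | {p9} | {p7} | {p10} | {p11}.

9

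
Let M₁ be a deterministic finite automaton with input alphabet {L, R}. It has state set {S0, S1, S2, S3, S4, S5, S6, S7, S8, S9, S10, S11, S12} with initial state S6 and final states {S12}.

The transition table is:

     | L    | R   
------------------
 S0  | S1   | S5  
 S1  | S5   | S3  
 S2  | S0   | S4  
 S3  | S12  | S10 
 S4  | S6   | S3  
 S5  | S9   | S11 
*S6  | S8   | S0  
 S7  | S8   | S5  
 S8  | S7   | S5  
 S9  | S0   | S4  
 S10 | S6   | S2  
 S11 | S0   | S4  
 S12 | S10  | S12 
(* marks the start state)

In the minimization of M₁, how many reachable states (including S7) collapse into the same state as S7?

2

Start with accepting vs non-accepting: {S12} | {S0,S1,S2,S3,S4,S5,S6,S7,S8,S9,S10,S11}.
Refine {S0,S1,S2,S3,S4,S5,S6,S7,S8,S9,S10,S11} on symbol L: members go to different blocks, giving {S0,S1,S2,S4,S5,S6,S7,S8,S9,S10,S11} and {S3}.
On input R, block {S0,S1,S2,S4,S5,S6,S7,S8,S9,S10,S11} splits into {S0,S2,S5,S6,S7,S8,S9,S10,S11} and {S1,S4}.
Split {S0,S2,S5,S6,S7,S8,S9,S10,S11} by δ(·,L) → {S2,S5,S6,S7,S8,S9,S10,S11} and {S0}.
Refine {S2,S5,S6,S7,S8,S9,S10,S11} on symbol L: members go to different blocks, giving {S5,S6,S7,S8,S10} and {S2,S9,S11}.
On input L, block {S5,S6,S7,S8,S10} splits into {S6,S7,S8,S10} and {S5}.
Refine {S6,S7,S8,S10} on symbol R: members go to different blocks, giving {S7,S8} and {S6} and {S10}.
Refine {S1,S4} on symbol L: members go to different blocks, giving {S1} and {S4}.
Stable partition: {S12} | {S7,S8} | {S3} | {S1} | {S0} | {S2,S9,S11} | {S5} | {S6} | {S10} | {S4} — 10 equivalence classes.
The equivalence class containing S7 is {S7,S8}, of size 2.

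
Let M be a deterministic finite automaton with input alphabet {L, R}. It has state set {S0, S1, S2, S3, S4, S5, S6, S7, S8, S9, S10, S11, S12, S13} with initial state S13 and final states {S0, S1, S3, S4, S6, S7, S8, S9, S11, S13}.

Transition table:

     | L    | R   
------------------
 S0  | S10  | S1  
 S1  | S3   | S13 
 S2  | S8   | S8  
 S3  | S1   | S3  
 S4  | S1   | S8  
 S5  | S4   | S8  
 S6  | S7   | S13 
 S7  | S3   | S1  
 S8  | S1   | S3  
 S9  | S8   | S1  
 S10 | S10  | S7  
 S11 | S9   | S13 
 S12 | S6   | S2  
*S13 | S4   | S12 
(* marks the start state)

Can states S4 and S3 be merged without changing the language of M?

Reachable states from the start: {S1,S2,S3,S4,S6,S7,S8,S12,S13}. Unreachable: {S0,S5,S9,S10,S11} — drop them.
Initial partition by acceptance: {S1,S3,S4,S6,S7,S8,S13} | {S2,S12}.
Split {S1,S3,S4,S6,S7,S8,S13} by δ(·,R) → {S1,S3,S4,S6,S7,S8} and {S13}.
Split {S1,S3,S4,S6,S7,S8} by δ(·,R) → {S3,S4,S7,S8} and {S1,S6}.
Split {S3,S4,S7,S8} by δ(·,L) → {S3,S4,S8} and {S7}.
Split {S2,S12} by δ(·,L) → {S2} and {S12}.
Split {S1,S6} by δ(·,L) → {S1} and {S6}.
The partition is now stable with 7 blocks: {S3,S4,S8} | {S2} | {S13} | {S1} | {S7} | {S12} | {S6}.
S4 and S3 lie in the same block of the stable partition, so they are equivalent — no string distinguishes them.

Yes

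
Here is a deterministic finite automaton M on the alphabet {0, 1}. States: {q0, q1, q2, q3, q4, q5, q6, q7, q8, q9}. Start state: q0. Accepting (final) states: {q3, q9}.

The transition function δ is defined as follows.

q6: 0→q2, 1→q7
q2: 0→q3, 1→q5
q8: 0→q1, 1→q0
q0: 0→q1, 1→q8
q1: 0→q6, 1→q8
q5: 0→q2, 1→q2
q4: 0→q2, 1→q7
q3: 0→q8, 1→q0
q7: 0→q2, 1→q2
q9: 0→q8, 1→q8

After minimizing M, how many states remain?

Reachable states from the start: {q0,q1,q2,q3,q5,q6,q7,q8}. Unreachable: {q4,q9} — drop them.
P0 = {q3} | {q0,q1,q2,q5,q6,q7,q8}.
On input 0, block {q0,q1,q2,q5,q6,q7,q8} splits into {q0,q1,q5,q6,q7,q8} and {q2}.
Split {q0,q1,q5,q6,q7,q8} by δ(·,0) → {q0,q1,q8} and {q5,q6,q7}.
Split {q0,q1,q8} by δ(·,0) → {q0,q8} and {q1}.
Refine {q5,q6,q7} on symbol 1: members go to different blocks, giving {q5,q7} and {q6}.
No further refinement is possible. Final partition (6 blocks): {q3} | {q0,q8} | {q2} | {q5,q7} | {q1} | {q6}.

6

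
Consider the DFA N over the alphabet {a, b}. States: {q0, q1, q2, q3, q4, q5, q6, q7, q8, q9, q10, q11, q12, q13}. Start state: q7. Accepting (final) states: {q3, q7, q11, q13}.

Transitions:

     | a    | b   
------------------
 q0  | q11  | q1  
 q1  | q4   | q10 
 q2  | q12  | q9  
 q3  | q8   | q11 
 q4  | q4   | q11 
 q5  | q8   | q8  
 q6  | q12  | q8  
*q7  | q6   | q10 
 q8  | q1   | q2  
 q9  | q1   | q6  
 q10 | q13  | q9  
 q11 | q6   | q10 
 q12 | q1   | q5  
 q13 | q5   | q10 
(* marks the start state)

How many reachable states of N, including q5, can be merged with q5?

States {q0,q3} cannot be reached from the start state, so discard them.
Start with accepting vs non-accepting: {q7,q11,q13} | {q1,q2,q4,q5,q6,q8,q9,q10,q12}.
Refine {q1,q2,q4,q5,q6,q8,q9,q10,q12} on symbol a: members go to different blocks, giving {q1,q2,q4,q5,q6,q8,q9,q12} and {q10}.
On input b, block {q1,q2,q4,q5,q6,q8,q9,q12} splits into {q2,q5,q6,q8,q9,q12} and {q1} and {q4}.
On input a, block {q2,q5,q6,q8,q9,q12} splits into {q2,q5,q6} and {q8,q9,q12}.
The partition is now stable with 6 blocks: {q7,q11,q13} | {q2,q5,q6} | {q10} | {q1} | {q4} | {q8,q9,q12}.
State q5 belongs to the block {q2,q5,q6}, which has 3 states.

3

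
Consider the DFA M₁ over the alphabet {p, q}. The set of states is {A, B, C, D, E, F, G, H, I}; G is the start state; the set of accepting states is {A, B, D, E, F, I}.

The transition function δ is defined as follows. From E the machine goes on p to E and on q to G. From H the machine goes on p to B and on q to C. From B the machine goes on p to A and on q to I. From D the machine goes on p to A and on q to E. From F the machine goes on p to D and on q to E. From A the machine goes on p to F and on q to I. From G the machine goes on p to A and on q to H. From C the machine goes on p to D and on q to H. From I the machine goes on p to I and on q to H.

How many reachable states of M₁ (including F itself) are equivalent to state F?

All states are reachable from the start state.
Start with accepting vs non-accepting: {A,B,D,E,F,I} | {C,G,H}.
Split {A,B,D,E,F,I} by δ(·,q) → {A,B,D,F} and {E,I}.
Stable partition: {A,B,D,F} | {C,G,H} | {E,I} — 3 equivalence classes.
State F belongs to the block {A,B,D,F}, which has 4 states.

4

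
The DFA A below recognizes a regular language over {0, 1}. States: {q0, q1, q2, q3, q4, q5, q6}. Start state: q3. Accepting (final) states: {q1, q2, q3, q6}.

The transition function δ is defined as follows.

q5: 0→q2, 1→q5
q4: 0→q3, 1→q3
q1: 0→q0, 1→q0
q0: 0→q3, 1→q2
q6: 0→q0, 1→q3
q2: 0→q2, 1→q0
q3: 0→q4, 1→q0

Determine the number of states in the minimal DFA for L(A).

4

Reachable states from the start: {q0,q2,q3,q4}. Unreachable: {q1,q5,q6} — drop them.
Start with accepting vs non-accepting: {q2,q3} | {q0,q4}.
Refine {q2,q3} on symbol 0: members go to different blocks, giving {q2} and {q3}.
On input 1, block {q0,q4} splits into {q0} and {q4}.
No further refinement is possible. Final partition (4 blocks): {q2} | {q0} | {q3} | {q4}.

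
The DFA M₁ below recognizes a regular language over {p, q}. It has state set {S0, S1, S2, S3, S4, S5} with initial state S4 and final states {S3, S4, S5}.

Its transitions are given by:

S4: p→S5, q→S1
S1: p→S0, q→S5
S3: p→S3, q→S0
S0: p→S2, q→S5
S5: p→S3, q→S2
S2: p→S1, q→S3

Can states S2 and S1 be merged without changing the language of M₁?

Start with accepting vs non-accepting: {S3,S4,S5} | {S0,S1,S2}.
Stable partition: {S3,S4,S5} | {S0,S1,S2} — 2 equivalence classes.
S2 and S1 lie in the same block of the stable partition, so they are equivalent — no string distinguishes them.

Yes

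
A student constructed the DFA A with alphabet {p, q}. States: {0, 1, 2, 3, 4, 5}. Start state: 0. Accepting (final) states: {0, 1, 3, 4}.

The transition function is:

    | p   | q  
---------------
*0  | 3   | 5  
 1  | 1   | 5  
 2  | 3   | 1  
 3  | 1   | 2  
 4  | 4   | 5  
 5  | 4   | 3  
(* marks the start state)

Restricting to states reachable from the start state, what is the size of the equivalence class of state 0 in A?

4

P0 = {0,1,3,4} | {2,5}.
Stable partition: {0,1,3,4} | {2,5} — 2 equivalence classes.
State 0 belongs to the block {0,1,3,4}, which has 4 states.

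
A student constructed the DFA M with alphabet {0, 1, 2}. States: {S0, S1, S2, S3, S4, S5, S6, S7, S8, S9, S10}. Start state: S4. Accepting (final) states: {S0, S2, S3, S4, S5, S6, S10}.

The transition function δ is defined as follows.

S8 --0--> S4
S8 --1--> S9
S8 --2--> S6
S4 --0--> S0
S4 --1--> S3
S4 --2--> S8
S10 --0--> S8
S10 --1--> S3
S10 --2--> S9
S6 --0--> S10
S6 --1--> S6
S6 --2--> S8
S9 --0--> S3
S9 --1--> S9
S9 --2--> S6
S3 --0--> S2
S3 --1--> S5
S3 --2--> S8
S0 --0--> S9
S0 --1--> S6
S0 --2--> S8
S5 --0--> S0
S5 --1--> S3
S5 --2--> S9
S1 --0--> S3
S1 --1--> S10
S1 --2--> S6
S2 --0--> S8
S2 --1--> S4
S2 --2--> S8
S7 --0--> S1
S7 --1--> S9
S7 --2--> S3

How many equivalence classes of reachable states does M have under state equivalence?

Reachable states from the start: {S0,S2,S3,S4,S5,S6,S8,S9,S10}. Unreachable: {S1,S7} — drop them.
Initial partition by acceptance: {S0,S2,S3,S4,S5,S6,S10} | {S8,S9}.
Split {S0,S2,S3,S4,S5,S6,S10} by δ(·,0) → {S3,S4,S5,S6} and {S0,S2,S10}.
No further refinement is possible. Final partition (3 blocks): {S3,S4,S5,S6} | {S8,S9} | {S0,S2,S10}.

3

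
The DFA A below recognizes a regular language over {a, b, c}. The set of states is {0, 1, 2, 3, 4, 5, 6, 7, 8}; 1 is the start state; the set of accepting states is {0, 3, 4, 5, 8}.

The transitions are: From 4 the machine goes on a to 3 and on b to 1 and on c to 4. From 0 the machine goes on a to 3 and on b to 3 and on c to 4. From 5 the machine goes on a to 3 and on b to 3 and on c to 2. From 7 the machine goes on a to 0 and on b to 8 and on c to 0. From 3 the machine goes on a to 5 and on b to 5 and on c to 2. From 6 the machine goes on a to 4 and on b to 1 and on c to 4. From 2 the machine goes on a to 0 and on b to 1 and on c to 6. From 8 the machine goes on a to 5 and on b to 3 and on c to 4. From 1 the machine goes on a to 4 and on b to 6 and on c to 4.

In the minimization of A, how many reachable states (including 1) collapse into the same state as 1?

Reachable states from the start: {0,1,2,3,4,5,6}. Unreachable: {7,8} — drop them.
P0 = {0,3,4,5} | {1,2,6}.
On input b, block {0,3,4,5} splits into {0,3,5} and {4}.
Split {0,3,5} by δ(·,c) → {3,5} and {0}.
Split {1,2,6} by δ(·,a) → {1,6} and {2}.
No further refinement is possible. Final partition (5 blocks): {3,5} | {1,6} | {4} | {0} | {2}.
The equivalence class containing 1 is {1,6}, of size 2.

2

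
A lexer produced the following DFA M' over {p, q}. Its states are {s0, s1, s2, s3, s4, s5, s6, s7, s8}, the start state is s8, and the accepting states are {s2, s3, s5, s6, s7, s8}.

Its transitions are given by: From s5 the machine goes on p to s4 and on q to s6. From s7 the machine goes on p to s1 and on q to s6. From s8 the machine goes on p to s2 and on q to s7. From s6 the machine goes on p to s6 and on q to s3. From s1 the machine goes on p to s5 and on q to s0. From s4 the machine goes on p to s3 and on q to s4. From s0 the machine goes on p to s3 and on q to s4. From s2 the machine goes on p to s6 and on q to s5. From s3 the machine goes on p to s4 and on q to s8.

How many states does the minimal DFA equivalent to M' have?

3

P0 = {s2,s3,s5,s6,s7,s8} | {s0,s1,s4}.
Split {s2,s3,s5,s6,s7,s8} by δ(·,p) → {s2,s6,s8} and {s3,s5,s7}.
No further refinement is possible. Final partition (3 blocks): {s2,s6,s8} | {s0,s1,s4} | {s3,s5,s7}.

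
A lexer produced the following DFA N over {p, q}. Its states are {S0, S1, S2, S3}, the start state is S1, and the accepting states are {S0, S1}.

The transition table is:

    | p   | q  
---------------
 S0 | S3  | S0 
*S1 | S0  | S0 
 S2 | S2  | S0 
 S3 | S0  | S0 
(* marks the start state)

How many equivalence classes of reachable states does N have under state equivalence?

3

First remove the unreachable states {S2}; 3 states remain.
P0 = {S0,S1} | {S3}.
On input p, block {S0,S1} splits into {S0} and {S1}.
Stable partition: {S0} | {S3} | {S1} — 3 equivalence classes.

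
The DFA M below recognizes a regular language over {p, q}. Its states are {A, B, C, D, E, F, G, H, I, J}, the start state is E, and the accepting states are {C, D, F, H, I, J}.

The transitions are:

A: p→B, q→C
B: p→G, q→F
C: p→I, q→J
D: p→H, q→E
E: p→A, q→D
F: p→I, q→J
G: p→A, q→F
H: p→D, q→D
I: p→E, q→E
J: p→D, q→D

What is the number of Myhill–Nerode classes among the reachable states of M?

6

Initial partition by acceptance: {C,D,F,H,I,J} | {A,B,E,G}.
Split {C,D,F,H,I,J} by δ(·,p) → {C,D,F,H,J} and {I}.
On input p, block {C,D,F,H,J} splits into {D,H,J} and {C,F}.
Split {D,H,J} by δ(·,q) → {H,J} and {D}.
Refine {A,B,E,G} on symbol q: members go to different blocks, giving {A,B,G} and {E}.
The partition is now stable with 6 blocks: {H,J} | {A,B,G} | {I} | {C,F} | {D} | {E}.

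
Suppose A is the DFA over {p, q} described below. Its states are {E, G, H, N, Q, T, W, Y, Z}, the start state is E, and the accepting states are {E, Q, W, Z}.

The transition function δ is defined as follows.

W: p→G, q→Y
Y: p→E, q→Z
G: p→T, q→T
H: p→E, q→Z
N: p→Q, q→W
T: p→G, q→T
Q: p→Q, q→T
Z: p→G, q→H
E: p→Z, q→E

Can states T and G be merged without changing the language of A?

Yes

States {N,Q,W,Y} cannot be reached from the start state, so discard them.
Initial partition by acceptance: {E,Z} | {G,H,T}.
Refine {E,Z} on symbol p: members go to different blocks, giving {E} and {Z}.
Split {G,H,T} by δ(·,p) → {G,T} and {H}.
No further refinement is possible. Final partition (4 blocks): {E} | {G,T} | {Z} | {H}.
T and G lie in the same block of the stable partition, so they are equivalent — no string distinguishes them.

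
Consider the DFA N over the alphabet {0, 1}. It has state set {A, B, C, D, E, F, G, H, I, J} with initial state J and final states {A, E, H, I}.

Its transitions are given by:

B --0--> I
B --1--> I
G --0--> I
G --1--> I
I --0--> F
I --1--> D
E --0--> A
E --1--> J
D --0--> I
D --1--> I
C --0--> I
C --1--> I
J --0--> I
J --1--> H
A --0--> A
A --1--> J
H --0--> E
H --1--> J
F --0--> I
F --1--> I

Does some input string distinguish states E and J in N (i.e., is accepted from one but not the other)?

Yes

States {B,C,G} cannot be reached from the start state, so discard them.
Start with accepting vs non-accepting: {A,E,H,I} | {D,F,J}.
Split {A,E,H,I} by δ(·,0) → {A,E,H} and {I}.
Split {D,F,J} by δ(·,1) → {D,F} and {J}.
The partition is now stable with 4 blocks: {A,E,H} | {D,F} | {I} | {J}.
E and J end up in different blocks, so they are distinguishable. For instance, the string 'ε' is accepted from only E.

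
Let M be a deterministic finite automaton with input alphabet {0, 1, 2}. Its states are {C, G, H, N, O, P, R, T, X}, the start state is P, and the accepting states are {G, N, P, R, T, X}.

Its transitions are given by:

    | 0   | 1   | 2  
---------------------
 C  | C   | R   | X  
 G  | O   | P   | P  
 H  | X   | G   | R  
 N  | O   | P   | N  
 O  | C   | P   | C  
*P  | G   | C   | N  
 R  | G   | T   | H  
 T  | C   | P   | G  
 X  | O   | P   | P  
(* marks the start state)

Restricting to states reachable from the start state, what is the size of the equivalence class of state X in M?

2

All states are reachable from the start state.
P0 = {G,N,P,R,T,X} | {C,H,O}.
Split {G,N,P,R,T,X} by δ(·,0) → {G,N,T,X} and {P,R}.
On input 2, block {G,N,T,X} splits into {N,T} and {G,X}.
Split {N,T} by δ(·,2) → {T} and {N}.
Refine {C,H,O} on symbol 0: members go to different blocks, giving {C,O} and {H}.
On input 2, block {C,O} splits into {C} and {O}.
Refine {P,R} on symbol 1: members go to different blocks, giving {P} and {R}.
No further refinement is possible. Final partition (8 blocks): {T} | {C} | {P} | {G,X} | {N} | {H} | {O} | {R}.
State X belongs to the block {G,X}, which has 2 states.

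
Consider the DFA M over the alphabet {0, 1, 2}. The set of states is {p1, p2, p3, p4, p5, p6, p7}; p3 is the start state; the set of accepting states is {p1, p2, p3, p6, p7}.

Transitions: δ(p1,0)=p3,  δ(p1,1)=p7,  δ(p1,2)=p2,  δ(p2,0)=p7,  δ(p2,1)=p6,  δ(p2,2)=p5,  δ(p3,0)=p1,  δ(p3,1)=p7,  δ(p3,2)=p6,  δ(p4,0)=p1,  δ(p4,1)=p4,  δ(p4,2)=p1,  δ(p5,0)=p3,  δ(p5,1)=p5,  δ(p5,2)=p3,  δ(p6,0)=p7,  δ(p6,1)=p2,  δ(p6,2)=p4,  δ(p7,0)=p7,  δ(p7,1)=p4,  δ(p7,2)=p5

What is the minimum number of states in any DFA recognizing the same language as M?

Every state is reachable, so we keep all 7.
Initial partition by acceptance: {p1,p2,p3,p6,p7} | {p4,p5}.
On input 1, block {p1,p2,p3,p6,p7} splits into {p1,p2,p3,p6} and {p7}.
Refine {p1,p2,p3,p6} on symbol 0: members go to different blocks, giving {p1,p3} and {p2,p6}.
Stable partition: {p1,p3} | {p4,p5} | {p7} | {p2,p6} — 4 equivalence classes.

4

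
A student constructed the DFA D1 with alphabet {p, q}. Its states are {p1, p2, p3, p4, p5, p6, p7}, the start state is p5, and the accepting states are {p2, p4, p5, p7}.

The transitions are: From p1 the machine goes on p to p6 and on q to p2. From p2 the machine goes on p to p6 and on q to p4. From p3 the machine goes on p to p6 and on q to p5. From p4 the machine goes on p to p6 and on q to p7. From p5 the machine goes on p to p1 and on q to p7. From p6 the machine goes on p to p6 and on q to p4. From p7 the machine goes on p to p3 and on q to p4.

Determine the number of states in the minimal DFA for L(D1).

Every state is reachable, so we keep all 7.
Initial partition by acceptance: {p2,p4,p5,p7} | {p1,p3,p6}.
No further refinement is possible. Final partition (2 blocks): {p2,p4,p5,p7} | {p1,p3,p6}.

2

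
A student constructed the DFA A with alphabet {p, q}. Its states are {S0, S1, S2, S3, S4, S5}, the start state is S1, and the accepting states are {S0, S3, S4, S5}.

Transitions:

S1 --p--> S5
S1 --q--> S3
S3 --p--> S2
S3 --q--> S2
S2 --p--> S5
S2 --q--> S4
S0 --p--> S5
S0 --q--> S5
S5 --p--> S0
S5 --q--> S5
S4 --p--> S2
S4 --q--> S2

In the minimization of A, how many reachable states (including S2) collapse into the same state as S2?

2

All states are reachable from the start state.
Initial partition by acceptance: {S0,S3,S4,S5} | {S1,S2}.
Refine {S0,S3,S4,S5} on symbol p: members go to different blocks, giving {S0,S5} and {S3,S4}.
The partition is now stable with 3 blocks: {S0,S5} | {S1,S2} | {S3,S4}.
The equivalence class containing S2 is {S1,S2}, of size 2.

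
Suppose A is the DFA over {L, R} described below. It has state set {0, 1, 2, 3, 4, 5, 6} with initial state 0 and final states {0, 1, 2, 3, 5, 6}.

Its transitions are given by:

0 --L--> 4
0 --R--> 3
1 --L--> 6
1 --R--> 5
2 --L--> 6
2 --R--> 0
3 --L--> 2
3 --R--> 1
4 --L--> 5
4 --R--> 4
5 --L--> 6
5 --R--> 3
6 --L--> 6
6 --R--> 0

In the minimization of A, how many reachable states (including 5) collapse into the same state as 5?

3

Initial partition by acceptance: {0,1,2,3,5,6} | {4}.
Split {0,1,2,3,5,6} by δ(·,L) → {1,2,3,5,6} and {0}.
Split {1,2,3,5,6} by δ(·,R) → {1,3,5} and {2,6}.
The partition is now stable with 4 blocks: {1,3,5} | {4} | {0} | {2,6}.
The equivalence class containing 5 is {1,3,5}, of size 3.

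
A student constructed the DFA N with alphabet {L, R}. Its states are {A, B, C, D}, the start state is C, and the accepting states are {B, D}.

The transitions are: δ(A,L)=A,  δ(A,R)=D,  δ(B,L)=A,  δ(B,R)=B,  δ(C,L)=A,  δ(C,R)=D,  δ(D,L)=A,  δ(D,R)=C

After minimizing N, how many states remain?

States {B} cannot be reached from the start state, so discard them.
P0 = {D} | {A,C}.
No further refinement is possible. Final partition (2 blocks): {D} | {A,C}.

2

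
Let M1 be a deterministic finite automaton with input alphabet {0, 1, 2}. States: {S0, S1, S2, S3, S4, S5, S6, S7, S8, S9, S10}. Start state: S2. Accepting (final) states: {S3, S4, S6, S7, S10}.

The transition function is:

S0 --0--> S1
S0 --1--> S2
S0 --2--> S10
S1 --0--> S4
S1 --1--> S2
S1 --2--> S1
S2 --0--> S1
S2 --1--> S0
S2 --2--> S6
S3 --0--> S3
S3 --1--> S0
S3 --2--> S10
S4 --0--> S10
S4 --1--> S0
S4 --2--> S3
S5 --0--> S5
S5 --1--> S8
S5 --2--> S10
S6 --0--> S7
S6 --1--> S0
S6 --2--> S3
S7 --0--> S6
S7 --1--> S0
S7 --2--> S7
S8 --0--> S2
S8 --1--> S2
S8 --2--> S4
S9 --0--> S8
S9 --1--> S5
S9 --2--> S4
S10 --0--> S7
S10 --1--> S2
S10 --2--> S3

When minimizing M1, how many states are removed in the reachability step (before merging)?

No path from S2 leads to S5, S8, S9; the other 8 states are all reachable.

3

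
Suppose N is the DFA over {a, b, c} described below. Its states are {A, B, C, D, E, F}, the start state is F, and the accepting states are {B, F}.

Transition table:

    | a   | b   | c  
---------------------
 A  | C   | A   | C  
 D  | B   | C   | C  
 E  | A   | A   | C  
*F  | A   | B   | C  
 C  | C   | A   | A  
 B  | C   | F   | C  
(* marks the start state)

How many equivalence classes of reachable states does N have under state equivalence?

2

Reachable states from the start: {A,B,C,F}. Unreachable: {D,E} — drop them.
P0 = {B,F} | {A,C}.
No further refinement is possible. Final partition (2 blocks): {B,F} | {A,C}.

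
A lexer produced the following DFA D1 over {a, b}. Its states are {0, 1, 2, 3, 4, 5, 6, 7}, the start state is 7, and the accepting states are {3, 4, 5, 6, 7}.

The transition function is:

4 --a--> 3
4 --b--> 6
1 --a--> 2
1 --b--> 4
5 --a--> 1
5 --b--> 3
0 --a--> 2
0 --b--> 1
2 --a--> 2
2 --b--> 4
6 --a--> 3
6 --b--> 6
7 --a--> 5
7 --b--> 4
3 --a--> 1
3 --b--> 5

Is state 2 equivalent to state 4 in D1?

First remove the unreachable states {0}; 7 states remain.
Start with accepting vs non-accepting: {3,4,5,6,7} | {1,2}.
Refine {3,4,5,6,7} on symbol a: members go to different blocks, giving {4,6,7} and {3,5}.
The partition is now stable with 3 blocks: {4,6,7} | {1,2} | {3,5}.
2 and 4 end up in different blocks, so they are distinguishable. For instance, the string 'ε' is accepted from only 4.

No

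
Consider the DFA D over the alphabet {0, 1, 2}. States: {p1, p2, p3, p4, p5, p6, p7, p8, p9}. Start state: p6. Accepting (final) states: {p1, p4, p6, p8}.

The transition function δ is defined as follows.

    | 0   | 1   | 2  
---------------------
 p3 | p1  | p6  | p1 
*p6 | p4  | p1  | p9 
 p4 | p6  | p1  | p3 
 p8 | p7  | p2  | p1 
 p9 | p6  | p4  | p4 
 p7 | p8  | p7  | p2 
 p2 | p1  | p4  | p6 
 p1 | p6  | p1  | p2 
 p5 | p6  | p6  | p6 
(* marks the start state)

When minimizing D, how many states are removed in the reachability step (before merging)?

Starting at p6 and following transitions, the reachable set is {p1, p2, p3, p4, p6, p9}. That leaves p5, p7, p8 unreachable — 3 in total.

3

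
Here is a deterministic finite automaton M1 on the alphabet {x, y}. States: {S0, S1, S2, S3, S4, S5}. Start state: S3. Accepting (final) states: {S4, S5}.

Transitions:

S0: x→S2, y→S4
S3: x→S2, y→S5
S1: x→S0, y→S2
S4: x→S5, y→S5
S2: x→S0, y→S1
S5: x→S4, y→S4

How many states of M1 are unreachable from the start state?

0

Exploring from S3, all states are eventually visited, so none are unreachable.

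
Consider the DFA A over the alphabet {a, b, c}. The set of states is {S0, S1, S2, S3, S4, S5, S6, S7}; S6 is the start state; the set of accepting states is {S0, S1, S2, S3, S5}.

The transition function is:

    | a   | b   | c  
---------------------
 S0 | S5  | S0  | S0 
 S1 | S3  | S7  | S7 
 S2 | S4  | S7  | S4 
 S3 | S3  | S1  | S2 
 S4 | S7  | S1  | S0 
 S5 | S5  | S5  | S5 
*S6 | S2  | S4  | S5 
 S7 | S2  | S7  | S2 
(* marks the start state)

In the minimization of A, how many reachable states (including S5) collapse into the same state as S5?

Start with accepting vs non-accepting: {S0,S1,S2,S3,S5} | {S4,S6,S7}.
Refine {S0,S1,S2,S3,S5} on symbol a: members go to different blocks, giving {S0,S1,S3,S5} and {S2}.
Refine {S0,S1,S3,S5} on symbol b: members go to different blocks, giving {S0,S3,S5} and {S1}.
Split {S0,S3,S5} by δ(·,b) → {S0,S5} and {S3}.
Refine {S4,S6,S7} on symbol a: members go to different blocks, giving {S6,S7} and {S4}.
Split {S6,S7} by δ(·,b) → {S6} and {S7}.
No further refinement is possible. Final partition (7 blocks): {S0,S5} | {S6} | {S2} | {S1} | {S3} | {S4} | {S7}.
State S5 belongs to the block {S0,S5}, which has 2 states.

2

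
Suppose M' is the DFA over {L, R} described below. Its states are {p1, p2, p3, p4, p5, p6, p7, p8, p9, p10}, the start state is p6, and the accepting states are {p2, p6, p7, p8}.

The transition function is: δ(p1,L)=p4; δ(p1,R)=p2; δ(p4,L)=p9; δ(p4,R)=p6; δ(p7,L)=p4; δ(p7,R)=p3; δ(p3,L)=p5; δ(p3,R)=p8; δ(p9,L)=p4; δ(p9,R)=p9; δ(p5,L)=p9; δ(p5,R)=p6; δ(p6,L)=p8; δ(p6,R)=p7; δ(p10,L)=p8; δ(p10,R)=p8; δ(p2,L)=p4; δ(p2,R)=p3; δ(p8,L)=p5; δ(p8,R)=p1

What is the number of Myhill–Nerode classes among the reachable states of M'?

Reachable states from the start: {p1,p2,p3,p4,p5,p6,p7,p8,p9}. Unreachable: {p10} — drop them.
P0 = {p2,p6,p7,p8} | {p1,p3,p4,p5,p9}.
On input L, block {p2,p6,p7,p8} splits into {p2,p7,p8} and {p6}.
On input R, block {p1,p3,p4,p5,p9} splits into {p1,p3} and {p4,p5} and {p9}.
The partition is now stable with 5 blocks: {p2,p7,p8} | {p1,p3} | {p6} | {p4,p5} | {p9}.

5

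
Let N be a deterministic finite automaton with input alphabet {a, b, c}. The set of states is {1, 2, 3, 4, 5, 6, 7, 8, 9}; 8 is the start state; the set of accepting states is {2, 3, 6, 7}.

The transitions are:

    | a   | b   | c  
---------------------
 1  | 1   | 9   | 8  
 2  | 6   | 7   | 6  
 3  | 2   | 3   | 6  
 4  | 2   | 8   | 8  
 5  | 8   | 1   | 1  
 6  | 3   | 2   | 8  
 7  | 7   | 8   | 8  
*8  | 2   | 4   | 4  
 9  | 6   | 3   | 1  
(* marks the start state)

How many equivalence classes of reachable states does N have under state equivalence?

Reachable states from the start: {2,3,4,6,7,8}. Unreachable: {1,5,9} — drop them.
P0 = {2,3,6,7} | {4,8}.
Refine {2,3,6,7} on symbol b: members go to different blocks, giving {2,3,6} and {7}.
Split {2,3,6} by δ(·,b) → {3,6} and {2}.
Split {3,6} by δ(·,a) → {3} and {6}.
Stable partition: {3} | {4,8} | {7} | {2} | {6} — 5 equivalence classes.

5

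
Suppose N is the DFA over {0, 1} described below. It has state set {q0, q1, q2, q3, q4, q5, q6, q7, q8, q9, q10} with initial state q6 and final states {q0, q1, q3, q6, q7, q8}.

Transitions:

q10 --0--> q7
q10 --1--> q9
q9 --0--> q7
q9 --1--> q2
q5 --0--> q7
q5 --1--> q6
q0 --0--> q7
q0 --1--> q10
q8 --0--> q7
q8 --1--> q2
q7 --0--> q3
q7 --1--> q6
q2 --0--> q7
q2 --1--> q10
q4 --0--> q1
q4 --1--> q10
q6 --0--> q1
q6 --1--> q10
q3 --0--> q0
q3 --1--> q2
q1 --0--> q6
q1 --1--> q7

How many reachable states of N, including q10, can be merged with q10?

States {q4,q5,q8} cannot be reached from the start state, so discard them.
P0 = {q0,q1,q3,q6,q7} | {q2,q9,q10}.
On input 1, block {q0,q1,q3,q6,q7} splits into {q0,q3,q6} and {q1,q7}.
On input 0, block {q0,q3,q6} splits into {q0,q6} and {q3}.
Refine {q1,q7} on symbol 0: members go to different blocks, giving {q1} and {q7}.
On input 0, block {q0,q6} splits into {q0} and {q6}.
The partition is now stable with 6 blocks: {q0} | {q2,q9,q10} | {q1} | {q3} | {q7} | {q6}.
The equivalence class containing q10 is {q2,q9,q10}, of size 3.

3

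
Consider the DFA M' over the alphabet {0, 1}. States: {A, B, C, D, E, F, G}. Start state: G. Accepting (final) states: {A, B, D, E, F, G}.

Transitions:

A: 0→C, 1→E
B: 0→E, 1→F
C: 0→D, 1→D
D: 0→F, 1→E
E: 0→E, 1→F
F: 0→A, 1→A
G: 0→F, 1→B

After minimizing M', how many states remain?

5

All states are reachable from the start state.
P0 = {A,B,D,E,F,G} | {C}.
Refine {A,B,D,E,F,G} on symbol 0: members go to different blocks, giving {B,D,E,F,G} and {A}.
On input 0, block {B,D,E,F,G} splits into {B,D,E,G} and {F}.
On input 0, block {B,D,E,G} splits into {B,E} and {D,G}.
Stable partition: {B,E} | {C} | {A} | {F} | {D,G} — 5 equivalence classes.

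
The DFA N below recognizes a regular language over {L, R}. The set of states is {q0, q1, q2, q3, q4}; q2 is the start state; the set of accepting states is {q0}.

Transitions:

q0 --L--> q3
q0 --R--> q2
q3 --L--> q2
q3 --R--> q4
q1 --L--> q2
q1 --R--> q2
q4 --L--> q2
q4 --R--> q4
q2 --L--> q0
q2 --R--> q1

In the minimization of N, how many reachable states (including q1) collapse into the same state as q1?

All states are reachable from the start state.
Start with accepting vs non-accepting: {q0} | {q1,q2,q3,q4}.
Refine {q1,q2,q3,q4} on symbol L: members go to different blocks, giving {q1,q3,q4} and {q2}.
Split {q1,q3,q4} by δ(·,R) → {q3,q4} and {q1}.
The partition is now stable with 4 blocks: {q0} | {q3,q4} | {q2} | {q1}.
The equivalence class containing q1 is {q1}, of size 1.

1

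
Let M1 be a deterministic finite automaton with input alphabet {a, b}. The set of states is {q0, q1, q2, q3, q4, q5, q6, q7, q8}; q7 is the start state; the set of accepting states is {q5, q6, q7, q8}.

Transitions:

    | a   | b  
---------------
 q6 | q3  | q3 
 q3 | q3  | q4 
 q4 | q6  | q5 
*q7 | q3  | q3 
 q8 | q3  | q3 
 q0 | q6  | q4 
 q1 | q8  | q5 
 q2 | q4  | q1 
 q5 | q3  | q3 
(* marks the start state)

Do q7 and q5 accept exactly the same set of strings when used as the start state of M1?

First remove the unreachable states {q0,q1,q2,q8}; 5 states remain.
P0 = {q5,q6,q7} | {q3,q4}.
Refine {q3,q4} on symbol a: members go to different blocks, giving {q3} and {q4}.
The partition is now stable with 3 blocks: {q5,q6,q7} | {q3} | {q4}.
q7 and q5 lie in the same block of the stable partition, so they are equivalent — no string distinguishes them.

Yes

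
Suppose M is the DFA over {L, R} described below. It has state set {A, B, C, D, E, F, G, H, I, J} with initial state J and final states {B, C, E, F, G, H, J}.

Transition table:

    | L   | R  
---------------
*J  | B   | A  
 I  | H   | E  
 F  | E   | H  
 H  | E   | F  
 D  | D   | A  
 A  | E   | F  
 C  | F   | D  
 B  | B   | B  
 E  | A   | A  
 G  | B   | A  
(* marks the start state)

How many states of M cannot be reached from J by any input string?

Starting at J and following transitions, the reachable set is {A, B, E, F, H, J}. That leaves C, D, G, I unreachable — 4 in total.

4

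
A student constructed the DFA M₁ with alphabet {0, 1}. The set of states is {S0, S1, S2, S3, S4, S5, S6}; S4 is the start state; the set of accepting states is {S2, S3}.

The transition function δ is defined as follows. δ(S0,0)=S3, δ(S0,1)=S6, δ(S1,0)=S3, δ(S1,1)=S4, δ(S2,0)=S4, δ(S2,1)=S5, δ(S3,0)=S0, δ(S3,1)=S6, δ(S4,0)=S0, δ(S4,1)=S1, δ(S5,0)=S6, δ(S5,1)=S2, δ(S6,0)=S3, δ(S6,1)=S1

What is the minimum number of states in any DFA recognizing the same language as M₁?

States {S2,S5} cannot be reached from the start state, so discard them.
Start with accepting vs non-accepting: {S3} | {S0,S1,S4,S6}.
On input 0, block {S0,S1,S4,S6} splits into {S0,S1,S6} and {S4}.
Refine {S0,S1,S6} on symbol 1: members go to different blocks, giving {S0,S6} and {S1}.
On input 1, block {S0,S6} splits into {S0} and {S6}.
The partition is now stable with 5 blocks: {S3} | {S0} | {S4} | {S1} | {S6}.

5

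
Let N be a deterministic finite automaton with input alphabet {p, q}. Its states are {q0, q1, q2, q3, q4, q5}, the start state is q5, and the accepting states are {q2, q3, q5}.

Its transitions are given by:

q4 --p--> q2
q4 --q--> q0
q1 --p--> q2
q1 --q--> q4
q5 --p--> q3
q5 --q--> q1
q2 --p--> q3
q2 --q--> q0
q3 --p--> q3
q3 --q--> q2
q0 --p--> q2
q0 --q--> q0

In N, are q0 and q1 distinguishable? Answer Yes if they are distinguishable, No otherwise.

Initial partition by acceptance: {q2,q3,q5} | {q0,q1,q4}.
Split {q2,q3,q5} by δ(·,q) → {q2,q5} and {q3}.
No further refinement is possible. Final partition (3 blocks): {q2,q5} | {q0,q1,q4} | {q3}.
q0 and q1 lie in the same block of the stable partition, so they are equivalent — no string distinguishes them.

No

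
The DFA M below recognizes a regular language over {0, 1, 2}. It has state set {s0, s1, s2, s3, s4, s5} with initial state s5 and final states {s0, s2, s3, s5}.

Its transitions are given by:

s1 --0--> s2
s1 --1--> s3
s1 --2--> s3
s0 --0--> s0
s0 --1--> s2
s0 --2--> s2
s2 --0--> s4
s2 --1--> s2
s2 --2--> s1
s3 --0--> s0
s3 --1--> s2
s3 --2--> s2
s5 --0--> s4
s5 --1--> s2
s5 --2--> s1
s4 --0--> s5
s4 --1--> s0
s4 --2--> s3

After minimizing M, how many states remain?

3

Every state is reachable, so we keep all 6.
Start with accepting vs non-accepting: {s0,s2,s3,s5} | {s1,s4}.
On input 0, block {s0,s2,s3,s5} splits into {s0,s3} and {s2,s5}.
Stable partition: {s0,s3} | {s1,s4} | {s2,s5} — 3 equivalence classes.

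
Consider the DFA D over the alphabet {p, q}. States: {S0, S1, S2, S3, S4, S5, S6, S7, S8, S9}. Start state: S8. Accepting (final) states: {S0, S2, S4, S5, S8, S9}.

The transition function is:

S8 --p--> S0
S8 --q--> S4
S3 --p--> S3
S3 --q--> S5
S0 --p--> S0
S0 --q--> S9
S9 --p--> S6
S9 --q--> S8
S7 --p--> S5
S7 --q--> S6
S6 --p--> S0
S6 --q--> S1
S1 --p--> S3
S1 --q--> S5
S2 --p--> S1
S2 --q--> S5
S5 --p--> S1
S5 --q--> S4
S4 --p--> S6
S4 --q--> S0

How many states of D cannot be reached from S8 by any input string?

2

Starting at S8 and following transitions, the reachable set is {S0, S1, S3, S4, S5, S6, S8, S9}. That leaves S2, S7 unreachable — 2 in total.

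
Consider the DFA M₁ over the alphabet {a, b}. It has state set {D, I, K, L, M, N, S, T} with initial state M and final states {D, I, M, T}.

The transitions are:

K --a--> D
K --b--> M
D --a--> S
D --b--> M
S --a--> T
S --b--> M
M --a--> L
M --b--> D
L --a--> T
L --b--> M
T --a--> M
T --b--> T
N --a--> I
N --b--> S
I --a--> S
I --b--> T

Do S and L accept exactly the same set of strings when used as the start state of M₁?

Yes

States {I,K,N} cannot be reached from the start state, so discard them.
Initial partition by acceptance: {D,M,T} | {L,S}.
Refine {D,M,T} on symbol a: members go to different blocks, giving {D,M} and {T}.
The partition is now stable with 3 blocks: {D,M} | {L,S} | {T}.
S and L lie in the same block of the stable partition, so they are equivalent — no string distinguishes them.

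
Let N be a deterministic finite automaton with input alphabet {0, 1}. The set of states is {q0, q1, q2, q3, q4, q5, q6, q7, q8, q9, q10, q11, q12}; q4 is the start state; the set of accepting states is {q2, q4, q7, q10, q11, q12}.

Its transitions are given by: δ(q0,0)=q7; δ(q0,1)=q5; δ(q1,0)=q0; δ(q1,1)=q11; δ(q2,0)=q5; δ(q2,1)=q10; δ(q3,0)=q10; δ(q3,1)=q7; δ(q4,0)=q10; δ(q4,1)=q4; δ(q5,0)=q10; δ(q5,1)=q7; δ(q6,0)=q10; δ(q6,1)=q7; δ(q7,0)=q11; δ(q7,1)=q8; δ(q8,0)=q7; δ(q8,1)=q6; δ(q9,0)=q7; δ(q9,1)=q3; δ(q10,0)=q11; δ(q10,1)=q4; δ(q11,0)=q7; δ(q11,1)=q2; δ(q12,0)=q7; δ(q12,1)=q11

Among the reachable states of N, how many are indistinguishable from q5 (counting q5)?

First remove the unreachable states {q0,q1,q3,q9,q12}; 8 states remain.
Start with accepting vs non-accepting: {q2,q4,q7,q10,q11} | {q5,q6,q8}.
Split {q2,q4,q7,q10,q11} by δ(·,0) → {q4,q7,q10,q11} and {q2}.
Split {q4,q7,q10,q11} by δ(·,1) → {q4,q10} and {q7} and {q11}.
On input 0, block {q4,q10} splits into {q4} and {q10}.
Split {q5,q6,q8} by δ(·,0) → {q5,q6} and {q8}.
The partition is now stable with 7 blocks: {q4} | {q5,q6} | {q2} | {q7} | {q11} | {q10} | {q8}.
State q5 belongs to the block {q5,q6}, which has 2 states.

2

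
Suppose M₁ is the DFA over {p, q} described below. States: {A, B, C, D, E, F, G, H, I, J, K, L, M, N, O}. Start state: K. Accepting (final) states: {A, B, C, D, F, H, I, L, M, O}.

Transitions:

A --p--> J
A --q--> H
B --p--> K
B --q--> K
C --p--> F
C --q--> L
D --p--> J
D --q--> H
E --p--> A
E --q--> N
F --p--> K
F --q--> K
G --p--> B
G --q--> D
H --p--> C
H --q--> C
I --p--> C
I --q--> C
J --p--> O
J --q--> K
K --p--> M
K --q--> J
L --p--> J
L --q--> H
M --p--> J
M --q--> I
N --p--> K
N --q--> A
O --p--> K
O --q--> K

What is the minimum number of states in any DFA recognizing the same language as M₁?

Reachable states from the start: {C,F,H,I,J,K,L,M,O}. Unreachable: {A,B,D,E,G,N} — drop them.
Start with accepting vs non-accepting: {C,F,H,I,L,M,O} | {J,K}.
Split {C,F,H,I,L,M,O} by δ(·,p) → {F,L,M,O} and {C,H,I}.
Refine {F,L,M,O} on symbol q: members go to different blocks, giving {F,O} and {L,M}.
Split {J,K} by δ(·,p) → {J} and {K}.
On input p, block {C,H,I} splits into {H,I} and {C}.
The partition is now stable with 6 blocks: {F,O} | {J} | {H,I} | {L,M} | {K} | {C}.

6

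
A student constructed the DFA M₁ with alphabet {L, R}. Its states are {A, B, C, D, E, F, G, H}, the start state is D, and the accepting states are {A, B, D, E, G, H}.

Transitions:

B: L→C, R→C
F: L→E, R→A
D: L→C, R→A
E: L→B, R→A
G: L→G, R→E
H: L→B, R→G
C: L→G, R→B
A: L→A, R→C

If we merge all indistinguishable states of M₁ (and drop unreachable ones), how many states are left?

6

Reachable states from the start: {A,B,C,D,E,G}. Unreachable: {F,H} — drop them.
Initial partition by acceptance: {A,B,D,E,G} | {C}.
Refine {A,B,D,E,G} on symbol L: members go to different blocks, giving {A,E,G} and {B,D}.
On input L, block {A,E,G} splits into {A,G} and {E}.
On input R, block {A,G} splits into {A} and {G}.
On input R, block {B,D} splits into {B} and {D}.
Stable partition: {A} | {C} | {B} | {E} | {G} | {D} — 6 equivalence classes.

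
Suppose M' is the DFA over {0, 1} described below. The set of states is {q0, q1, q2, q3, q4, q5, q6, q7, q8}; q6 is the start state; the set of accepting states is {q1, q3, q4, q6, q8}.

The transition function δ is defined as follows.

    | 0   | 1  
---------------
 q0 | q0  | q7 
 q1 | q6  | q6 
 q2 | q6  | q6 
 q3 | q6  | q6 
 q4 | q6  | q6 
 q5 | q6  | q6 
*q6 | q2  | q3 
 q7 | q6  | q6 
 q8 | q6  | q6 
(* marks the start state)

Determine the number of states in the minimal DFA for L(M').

First remove the unreachable states {q0,q1,q4,q5,q7,q8}; 3 states remain.
Initial partition by acceptance: {q3,q6} | {q2}.
Refine {q3,q6} on symbol 0: members go to different blocks, giving {q3} and {q6}.
The partition is now stable with 3 blocks: {q3} | {q2} | {q6}.

3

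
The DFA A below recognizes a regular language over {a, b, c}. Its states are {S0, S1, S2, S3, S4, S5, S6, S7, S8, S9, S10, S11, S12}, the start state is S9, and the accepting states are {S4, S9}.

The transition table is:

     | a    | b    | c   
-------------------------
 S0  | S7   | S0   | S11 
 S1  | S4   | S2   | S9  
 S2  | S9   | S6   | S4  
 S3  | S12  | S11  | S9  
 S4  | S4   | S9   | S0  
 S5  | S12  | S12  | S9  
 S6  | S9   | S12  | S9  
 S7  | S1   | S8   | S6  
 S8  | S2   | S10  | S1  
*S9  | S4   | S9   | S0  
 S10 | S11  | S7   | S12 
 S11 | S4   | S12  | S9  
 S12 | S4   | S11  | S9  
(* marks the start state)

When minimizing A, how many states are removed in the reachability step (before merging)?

Starting at S9 and following transitions, the reachable set is {S0, S1, S2, S4, S6, S7, S8, S9, S10, S11, S12}. That leaves S3, S5 unreachable — 2 in total.

2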